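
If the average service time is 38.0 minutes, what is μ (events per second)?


μ = 1/(service time) in consistent units.
1 second = 0.0166667 min, so μ = 0.0166667/38.0 = 0.0004386 per second

Final: 0.0004386 /sec


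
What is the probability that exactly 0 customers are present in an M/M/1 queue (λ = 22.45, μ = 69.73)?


ρ = 22.45/69.73 = 0.3220
P_n = (1−ρ)·ρ^n = (1 − 0.3220)·0.3220^0 = 0.6780·1.000000 = 0.678044

Final: 0.678044


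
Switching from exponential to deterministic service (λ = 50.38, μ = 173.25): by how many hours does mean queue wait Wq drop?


ρ = 50.38/173.25 = 0.2908
Wq(M/M/1) = ρ/(μ−λ) = 0.2908/122.87 = 0.002367 hr
Wq(M/D/1) = ρ/(2(μ−λ)) = 0.001183 hr
Savings = 0.002367 − 0.001183 = 0.001183 hr

Final: 0.001183 hr


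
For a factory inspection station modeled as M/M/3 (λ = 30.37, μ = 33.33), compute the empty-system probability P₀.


a = λ/μ = 30.37/33.33 = 0.9112; ρ = a/c = 0.3037
Σ_{k=0}^{2} a^k/k! (terms k=0..2) = 1.00000 + 0.91119 + 0.41513 = 2.32633
Tail: a^3/(3!(1−ρ)) = 0.75653/(6·0.6963) = 0.18109
P₀ = 1/(2.32633 + 0.18109) = 1/2.50742 = 0.398817

Final: 0.398817


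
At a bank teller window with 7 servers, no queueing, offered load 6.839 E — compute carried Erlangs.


B(7,6.839) = 0.238840 (Erlang-B)
Carried load = a(1 − B) = 6.839·(1 − 0.238840) = 6.839·0.761160 = 5.2056 E

Final: 5.2056 Erlangs


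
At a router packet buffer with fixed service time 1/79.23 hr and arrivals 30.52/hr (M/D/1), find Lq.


ρ = 30.52/79.23 = 0.3852
M/D/1: Lq = ρ²/(2(1−ρ)) = 0.1484/(2·0.6148) = 0.12068

Final: 0.12068


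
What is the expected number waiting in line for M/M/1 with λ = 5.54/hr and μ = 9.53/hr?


ρ = 5.54/9.53 = 0.5813
Lq = ρ²/(1−ρ) = 0.3379/0.4187 = 0.8071

Final: 0.8071


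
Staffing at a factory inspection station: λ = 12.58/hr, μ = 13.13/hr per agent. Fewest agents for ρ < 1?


Stability requires cμ > λ ⇔ c > λ/μ.
λ/μ = 12.58/13.13 = 0.9581
Minimum integer c = ⌊0.9581⌋ + 1 = 1
Check: 1·13.13 = 13.13 > 12.58, while 0·13.13 = 0.00 ≤ 12.58

Final: 1 servers


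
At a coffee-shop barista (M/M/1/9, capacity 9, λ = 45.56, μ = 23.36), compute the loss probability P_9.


ρ = λ/μ = 45.56/23.36 = 1.9503
P_K = (1−ρ)ρ^K/(1−ρ^(K+1)) = (-0.9503·408.317405)/(1 − 796.358775)
= -388.041370/-795.358775 = 0.487882

Final: 0.487882


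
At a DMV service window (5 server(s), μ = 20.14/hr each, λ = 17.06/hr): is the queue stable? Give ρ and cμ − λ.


Total capacity cμ = 5·20.14 = 100.70/hr
ρ = λ/(cμ) = 17.06/100.70 = 0.1694
Stable ⇔ ρ < 1: YES
Spare capacity = cμ − λ = 100.70 − 17.06 = 83.64/hr

Final: ρ = 0.1694; stable; margin = 83.64/hr


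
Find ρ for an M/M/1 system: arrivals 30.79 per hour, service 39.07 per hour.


ρ = λ/μ = 30.79/39.07 = 0.7881

Final: 0.7881


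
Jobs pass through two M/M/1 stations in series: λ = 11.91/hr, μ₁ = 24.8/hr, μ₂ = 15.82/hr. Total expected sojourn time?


Each node sees arrival rate λ = 11.91/hr (tandem ⇒ throughput preserved).
W₁ = 1/(μ₁−λ) = 1/(24.8−11.91) = 0.07758 hr
W₂ = 1/(μ₂−λ) = 1/(15.82−11.91) = 0.25575 hr
W_total = W₁ + W₂ = 0.07758 + 0.25575 = 0.33333 hr

Final: 0.33333 hr


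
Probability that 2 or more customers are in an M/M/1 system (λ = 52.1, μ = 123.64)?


ρ = 52.1/123.64 = 0.4214
P(N ≥ n) = ρ^n = 0.4214^2 = 0.177565

Final: 0.177565


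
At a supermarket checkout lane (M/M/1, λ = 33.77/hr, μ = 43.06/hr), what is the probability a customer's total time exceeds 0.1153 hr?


W ~ Exponential(μ−λ) for M/M/1.
μ − λ = 43.06 − 33.77 = 9.2900
P(W > t) = e^{−(μ−λ)t} = e^{−1.0711} = 0.342619

Final: 0.342619


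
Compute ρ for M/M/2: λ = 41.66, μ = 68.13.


ρ = λ/(cμ) = 41.66/(2·68.13) = 41.66/136.26 = 0.3057

Final: 0.3057


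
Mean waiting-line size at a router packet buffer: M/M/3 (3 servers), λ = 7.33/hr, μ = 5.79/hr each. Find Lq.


a = λ/μ = 1.2660; ρ = a/3 = 0.4220
P₀ = 0.273795
Lq = P₀·a^c·ρ / (c!·(1−ρ)²) = 0.273795·2.02897·0.4220/(6·0.33409)
= 0.11695

Final: 0.11695


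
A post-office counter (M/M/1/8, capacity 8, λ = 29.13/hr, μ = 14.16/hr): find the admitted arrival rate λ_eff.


ρ = 2.0572; P_K = (1−ρ)ρ^8/(1−ρ^9) = 0.514683
λ_eff = λ(1 − P_K) = 29.13·(1 − 0.514683) = 29.13·0.485317 = 14.1373 /hr

Final: 14.1373 /hr


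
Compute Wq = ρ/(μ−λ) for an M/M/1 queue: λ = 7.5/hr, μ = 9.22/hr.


ρ = 7.5/9.22 = 0.8134
Wq = ρ/(μ−λ) = 0.8134/(9.22 − 7.5) = 0.8134/1.72 = 0.4729 hr

Final: 0.4729 hr


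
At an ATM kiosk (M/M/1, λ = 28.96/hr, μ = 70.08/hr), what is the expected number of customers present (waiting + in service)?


ρ = λ/μ = 28.96/70.08 = 0.4132
L = ρ/(1−ρ) = 0.4132/(1 − 0.4132) = 0.4132/0.5868 = 0.7043

Final: 0.7043


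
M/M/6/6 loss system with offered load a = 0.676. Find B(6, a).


B(c,a) = (a^c/c!) / Σ_{k=0}^{c} a^k/k!
a^6/6! = 0.0001325
Σ terms (k=0..6): 1.00000 + 0.67600 + 0.22849 + 0.05149 + 0.008701 + 0.001176 + 0.0001325 = 1.965984
B = 0.0001325/1.965984 = 0.00006742

Final: 0.00006742


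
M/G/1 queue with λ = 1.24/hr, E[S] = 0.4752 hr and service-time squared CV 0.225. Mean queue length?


ρ = λ·E[S] = 1.24·0.4752 = 0.5892
Lq = ρ²(1+C_s²)/(2(1−ρ)) = 0.3472·(1+0.225)/(2·0.4108)
= 0.3472·1.2250/0.8215 = 0.51775

Final: 0.51775


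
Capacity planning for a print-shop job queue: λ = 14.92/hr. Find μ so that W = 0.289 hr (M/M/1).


W = 1/(μ−λ) ⇒ μ − λ = 1/W = 1/0.289 = 3.4602
μ = λ + 1/W = 14.92 + 3.4602 = 18.3802 per hr

Final: 18.3802 /hr


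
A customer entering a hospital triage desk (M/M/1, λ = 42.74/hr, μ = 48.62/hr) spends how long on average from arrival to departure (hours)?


W = 1/(μ−λ) = 1/(48.62 − 42.74) = 1/5.88 = 0.1701 hr

Final: 0.1701 hr


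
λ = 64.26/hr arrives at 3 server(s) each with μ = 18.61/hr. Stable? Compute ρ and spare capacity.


Total capacity cμ = 3·18.61 = 55.83/hr
ρ = λ/(cμ) = 64.26/55.83 = 1.1510
Stable ⇔ ρ < 1: NO
Spare capacity = cμ − λ = 55.83 − 64.26 = -8.43/hr

Final: ρ = 1.1510; unstable; margin = -8.43/hr


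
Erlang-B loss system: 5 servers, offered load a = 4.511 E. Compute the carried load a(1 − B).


B(5,4.511) = 0.243967 (Erlang-B)
Carried load = a(1 − B) = 4.511·(1 − 0.243967) = 4.511·0.756033 = 3.4105 E

Final: 3.4105 Erlangs


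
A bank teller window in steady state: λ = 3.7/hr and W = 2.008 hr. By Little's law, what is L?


L = λW = 3.7·2.008 = 7.4296

Final: 7.4296


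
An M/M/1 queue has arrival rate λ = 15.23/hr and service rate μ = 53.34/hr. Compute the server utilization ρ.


ρ = λ/μ = 15.23/53.34 = 0.2855

Final: 0.2855


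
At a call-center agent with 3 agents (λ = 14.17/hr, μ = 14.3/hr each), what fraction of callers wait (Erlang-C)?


a = λ/μ = 0.9909; ρ = a/3 = 0.3303
P₀ = 0.367107 (from M/M/c formula)
C(c,a) = [a^c/(c!(1−ρ))]·P₀ = [0.97297/(6·0.6697)]·0.367107
= 0.24214·0.367107 = 0.088892

Final: 0.088892


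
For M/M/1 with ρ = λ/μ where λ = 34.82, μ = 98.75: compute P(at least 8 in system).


ρ = 34.82/98.75 = 0.3526
P(N ≥ n) = ρ^n = 0.3526^8 = 0.0002390

Final: 0.0002390


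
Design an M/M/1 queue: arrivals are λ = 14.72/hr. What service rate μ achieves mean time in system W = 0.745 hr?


W = 1/(μ−λ) ⇒ μ − λ = 1/W = 1/0.745 = 1.3423
μ = λ + 1/W = 14.72 + 1.3423 = 16.0623 per hr

Final: 16.0623 /hr


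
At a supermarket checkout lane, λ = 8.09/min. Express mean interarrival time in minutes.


Mean interarrival time = 1/λ = 1/8.09 minute = 0.12361 minute
In minutes: 0.12361 × 1 = 0.1236 min

Final: 0.1236 min


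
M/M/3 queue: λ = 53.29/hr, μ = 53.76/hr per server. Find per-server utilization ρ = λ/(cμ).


ρ = λ/(cμ) = 53.29/(3·53.76) = 53.29/161.28 = 0.3304

Final: 0.3304


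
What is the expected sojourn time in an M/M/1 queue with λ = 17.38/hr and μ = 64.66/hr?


W = 1/(μ−λ) = 1/(64.66 − 17.38) = 1/47.28 = 0.02115 hr

Final: 0.02115 hr


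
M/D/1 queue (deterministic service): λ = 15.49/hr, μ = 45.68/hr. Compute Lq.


ρ = 15.49/45.68 = 0.3391
M/D/1: Lq = ρ²/(2(1−ρ)) = 0.1150/(2·0.6609) = 0.08699

Final: 0.08699


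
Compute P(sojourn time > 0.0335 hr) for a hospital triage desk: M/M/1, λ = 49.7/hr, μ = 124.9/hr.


W ~ Exponential(μ−λ) for M/M/1.
μ − λ = 124.9 − 49.7 = 75.2000
P(W > t) = e^{−(μ−λ)t} = e^{−2.5192} = 0.080524

Final: 0.080524


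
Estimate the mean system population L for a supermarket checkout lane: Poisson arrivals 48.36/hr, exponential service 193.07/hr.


ρ = λ/μ = 48.36/193.07 = 0.2505
L = ρ/(1−ρ) = 0.2505/(1 − 0.2505) = 0.2505/0.7495 = 0.3342

Final: 0.3342


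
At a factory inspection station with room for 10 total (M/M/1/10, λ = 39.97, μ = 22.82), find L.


ρ = 39.97/22.82 = 1.7515
L = ρ[1 − (K+1)ρ^K + Kρ^(K+1)] / [(1−ρ)(1−ρ^(K+1))]
Numerator: 1.7515·(1 − 11·271.759717 + 10·475.996314) = 3103.028134
Denominator: (-0.7515)·(-474.996314) = 356.975758
L = 3103.028134/356.975758 = 8.6925

Final: 8.6925


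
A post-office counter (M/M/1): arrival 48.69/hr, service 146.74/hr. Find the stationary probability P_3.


ρ = 48.69/146.74 = 0.3318
P_n = (1−ρ)·ρ^n = (1 − 0.3318)·0.3318^3 = 0.6682·0.036532 = 0.024410

Final: 0.024410


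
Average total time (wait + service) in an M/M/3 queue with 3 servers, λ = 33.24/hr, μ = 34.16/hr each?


a = 0.9731; ρ = 0.3244; P₀ = 0.374003
Lq = P₀·a^c·ρ/(c!(1−ρ)²) = 0.04081
Wq = Lq/λ = 0.04081/33.24 = 0.001228 hr
W = Wq + 1/μ = 0.001228 + 0.02927 = 0.03050 hr

Final: 0.03050 hr


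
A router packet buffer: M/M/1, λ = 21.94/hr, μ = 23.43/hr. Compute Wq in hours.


ρ = 21.94/23.43 = 0.9364
Wq = ρ/(μ−λ) = 0.9364/(23.43 − 21.94) = 0.9364/1.49 = 0.6285 hr

Final: 0.6285 hr


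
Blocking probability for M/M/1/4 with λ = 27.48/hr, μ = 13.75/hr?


ρ = λ/μ = 27.48/13.75 = 1.9985
P_K = (1−ρ)ρ^K/(1−ρ^(K+1)) = (-0.9985·15.953505)/(1 − 31.883805)
= -15.930300/-30.883805 = 0.515814

Final: 0.515814


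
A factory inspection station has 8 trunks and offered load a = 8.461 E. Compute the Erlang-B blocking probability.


B(c,a) = (a^c/c!) / Σ_{k=0}^{c} a^k/k!
a^8/8! = 651.407924
Σ terms (k=0..8): 1.00000 + 8.46100 + 35.79426 + 100.95175 + 213.53818 + 361.34931 + 509.56275 + 615.91578 + 651.40792 = 2497.980949
B = 651.407924/2497.980949 = 0.260774

Final: 0.260774


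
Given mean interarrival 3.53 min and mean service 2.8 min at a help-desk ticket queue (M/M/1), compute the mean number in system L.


λ = 60/3.53 = 16.9972 /hr
μ = 60/2.8 = 21.4286 /hr
ρ = λ/μ = 16.9972/21.4286 = 0.7932
L = ρ/(1−ρ) = 0.7932/0.2068 = 3.8356

Final: 3.8356


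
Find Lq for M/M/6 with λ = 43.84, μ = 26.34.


a = λ/μ = 1.6644; ρ = a/6 = 0.2774
P₀ = 0.189216
Lq = P₀·a^c·ρ / (c!·(1−ρ)²) = 0.189216·21.25831·0.2774/(720·0.52215)
= 0.002968

Final: 0.002968


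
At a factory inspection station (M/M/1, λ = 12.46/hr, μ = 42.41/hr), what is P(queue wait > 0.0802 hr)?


ρ = 12.46/42.41 = 0.2938
P(Wq > t) = ρ·e^{−(μ−λ)t} = 0.2938·e^{−2.4020}
= 0.2938·0.090538 = 0.026600

Final: 0.026600


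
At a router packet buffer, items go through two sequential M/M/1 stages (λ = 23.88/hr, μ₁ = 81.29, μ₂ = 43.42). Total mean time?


Each node sees arrival rate λ = 23.88/hr (tandem ⇒ throughput preserved).
W₁ = 1/(μ₁−λ) = 1/(81.29−23.88) = 0.01742 hr
W₂ = 1/(μ₂−λ) = 1/(43.42−23.88) = 0.05118 hr
W_total = W₁ + W₂ = 0.01742 + 0.05118 = 0.06860 hr

Final: 0.06860 hr


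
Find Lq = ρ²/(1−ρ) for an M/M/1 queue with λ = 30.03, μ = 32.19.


ρ = 30.03/32.19 = 0.9329
Lq = ρ²/(1−ρ) = 0.8703/0.06710 = 12.9699

Final: 12.9699


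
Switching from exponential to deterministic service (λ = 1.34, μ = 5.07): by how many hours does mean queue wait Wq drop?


ρ = 1.34/5.07 = 0.2643
Wq(M/M/1) = ρ/(μ−λ) = 0.2643/3.73 = 0.07086 hr
Wq(M/D/1) = ρ/(2(μ−λ)) = 0.03543 hr
Savings = 0.07086 − 0.03543 = 0.03543 hr

Final: 0.03543 hr


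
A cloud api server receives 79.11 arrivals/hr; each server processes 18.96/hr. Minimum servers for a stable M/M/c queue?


Stability requires cμ > λ ⇔ c > λ/μ.
λ/μ = 79.11/18.96 = 4.1725
Minimum integer c = ⌊4.1725⌋ + 1 = 5
Check: 5·18.96 = 94.80 > 79.11, while 4·18.96 = 75.84 ≤ 79.11

Final: 5 servers


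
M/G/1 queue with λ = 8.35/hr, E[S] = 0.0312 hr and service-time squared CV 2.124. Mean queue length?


ρ = λ·E[S] = 8.35·0.0312 = 0.2605
Lq = ρ²(1+C_s²)/(2(1−ρ)) = 0.06787·(1+2.124)/(2·0.7395)
= 0.06787·3.1240/1.4790 = 0.14336

Final: 0.14336


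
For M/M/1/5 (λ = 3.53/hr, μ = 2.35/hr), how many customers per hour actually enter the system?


ρ = 1.5021; P_K = (1−ρ)ρ^5/(1−ρ^6) = 0.366150
λ_eff = λ(1 − P_K) = 3.53·(1 − 0.366150) = 3.53·0.633850 = 2.2375 /hr

Final: 2.2375 /hr


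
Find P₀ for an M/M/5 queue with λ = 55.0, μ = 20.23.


a = λ/μ = 55.0/20.23 = 2.7187; ρ = a/c = 0.5437
Σ_{k=0}^{4} a^k/k! (terms k=0..4) = 1.00000 + 2.71873 + 3.69576 + 3.34926 + 2.27644 = 13.04019
Tail: a^5/(5!(1−ρ)) = 148.53679/(120·0.4563) = 2.71298
P₀ = 1/(13.04019 + 2.71298) = 1/15.75318 = 0.063479

Final: 0.063479


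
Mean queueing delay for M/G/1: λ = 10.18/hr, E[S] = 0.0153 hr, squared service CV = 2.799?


ρ = λ·E[S] = 10.18·0.0153 = 0.1558
E[S²] = E[S]²(1+C_s²) = 0.0153²·(1+2.799) = 0.0008893
Wq = λ·E[S²]/(2(1−ρ)) = 10.18·0.0008893/(2·0.8442) = 0.005362 hr

Final: 0.005362 hr


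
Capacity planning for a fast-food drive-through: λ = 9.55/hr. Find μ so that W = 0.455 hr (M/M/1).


W = 1/(μ−λ) ⇒ μ − λ = 1/W = 1/0.455 = 2.1978
μ = λ + 1/W = 9.55 + 2.1978 = 11.7478 per hr

Final: 11.7478 /hr


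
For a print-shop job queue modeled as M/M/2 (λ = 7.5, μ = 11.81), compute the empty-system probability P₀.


a = λ/μ = 7.5/11.81 = 0.6351; ρ = a/c = 0.3175
Σ_{k=0}^{1} a^k/k! (terms k=0..1) = 1.00000 + 0.63506 = 1.63506
Tail: a^2/(2!(1−ρ)) = 0.40329/(2·0.6825) = 0.29547
P₀ = 1/(1.63506 + 0.29547) = 1/1.93052 = 0.517995

Final: 0.517995


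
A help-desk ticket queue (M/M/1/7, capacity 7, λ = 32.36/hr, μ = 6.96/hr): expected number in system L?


ρ = 32.36/6.96 = 4.6494
L = ρ[1 − (K+1)ρ^K + Kρ^(K+1)] / [(1−ρ)(1−ρ^(K+1))]
Numerator: 4.6494·(1 − 8·46967.226310 + 7·218370.609684) = 5360124.614705
Denominator: (-3.6494)·(-218369.609684) = 796923.575570
L = 5360124.614705/796923.575570 = 6.7260

Final: 6.7260


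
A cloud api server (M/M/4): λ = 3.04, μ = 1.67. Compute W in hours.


a = 1.8204; ρ = 0.4551; P₀ = 0.158173
Lq = P₀·a^c·ρ/(c!(1−ρ)²) = 0.11092
Wq = Lq/λ = 0.11092/3.04 = 0.03649 hr
W = Wq + 1/μ = 0.03649 + 0.59880 = 0.63529 hr

Final: 0.63529 hr


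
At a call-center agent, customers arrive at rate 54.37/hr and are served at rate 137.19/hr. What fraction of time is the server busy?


ρ = λ/μ = 54.37/137.19 = 0.3963

Final: 0.3963


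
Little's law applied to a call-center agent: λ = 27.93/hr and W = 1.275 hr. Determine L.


L = λW = 27.93·1.275 = 35.6107

Final: 35.6107


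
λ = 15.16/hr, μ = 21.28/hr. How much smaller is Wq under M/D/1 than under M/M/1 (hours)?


ρ = 15.16/21.28 = 0.7124
Wq(M/M/1) = ρ/(μ−λ) = 0.7124/6.12 = 0.11641 hr
Wq(M/D/1) = ρ/(2(μ−λ)) = 0.05820 hr
Savings = 0.11641 − 0.05820 = 0.05820 hr

Final: 0.05820 hr


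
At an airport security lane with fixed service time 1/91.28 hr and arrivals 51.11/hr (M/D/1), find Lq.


ρ = 51.11/91.28 = 0.5599
M/D/1: Lq = ρ²/(2(1−ρ)) = 0.3135/(2·0.4401) = 0.35621

Final: 0.35621


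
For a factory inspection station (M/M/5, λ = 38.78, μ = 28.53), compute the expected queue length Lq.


a = λ/μ = 1.3593; ρ = a/5 = 0.2719
P₀ = 0.256608
Lq = P₀·a^c·ρ / (c!·(1−ρ)²) = 0.256608·4.64013·0.2719/(120·0.53020)
= 0.005088

Final: 0.005088


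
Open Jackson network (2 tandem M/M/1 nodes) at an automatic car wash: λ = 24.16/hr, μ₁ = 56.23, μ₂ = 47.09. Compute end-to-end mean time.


Each node sees arrival rate λ = 24.16/hr (tandem ⇒ throughput preserved).
W₁ = 1/(μ₁−λ) = 1/(56.23−24.16) = 0.03118 hr
W₂ = 1/(μ₂−λ) = 1/(47.09−24.16) = 0.04361 hr
W_total = W₁ + W₂ = 0.03118 + 0.04361 = 0.07479 hr

Final: 0.07479 hr


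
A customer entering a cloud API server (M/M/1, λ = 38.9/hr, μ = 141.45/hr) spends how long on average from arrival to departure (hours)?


W = 1/(μ−λ) = 1/(141.45 − 38.9) = 1/102.55 = 0.009751 hr

Final: 0.009751 hr


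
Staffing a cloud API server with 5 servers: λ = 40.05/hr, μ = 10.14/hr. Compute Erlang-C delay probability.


a = λ/μ = 3.9497; ρ = a/5 = 0.7899
P₀ = 0.014027 (from M/M/c formula)
C(c,a) = [a^c/(c!(1−ρ))]·P₀ = [961.22006/(120·0.2101)]·0.014027
= 38.13291·0.014027 = 0.534882

Final: 0.534882


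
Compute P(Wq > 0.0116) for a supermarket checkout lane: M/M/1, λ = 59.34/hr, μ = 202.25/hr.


ρ = 59.34/202.25 = 0.2934
P(Wq > t) = ρ·e^{−(μ−λ)t} = 0.2934·e^{−1.6578}
= 0.2934·0.190566 = 0.055912

Final: 0.055912


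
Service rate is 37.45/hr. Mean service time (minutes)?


Mean service time = 1/μ = 1/37.45 hour = 0.02670 hour
In minutes: 0.02670 × 60 = 1.6021 min

Final: 1.6021 min


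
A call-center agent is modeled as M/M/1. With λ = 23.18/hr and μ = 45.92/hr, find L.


ρ = λ/μ = 23.18/45.92 = 0.5048
L = ρ/(1−ρ) = 0.5048/(1 − 0.5048) = 0.5048/0.4952 = 1.0193

Final: 1.0193


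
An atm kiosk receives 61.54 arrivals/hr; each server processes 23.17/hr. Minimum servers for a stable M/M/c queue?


Stability requires cμ > λ ⇔ c > λ/μ.
λ/μ = 61.54/23.17 = 2.6560
Minimum integer c = ⌊2.6560⌋ + 1 = 3
Check: 3·23.17 = 69.51 > 61.54, while 2·23.17 = 46.34 ≤ 61.54

Final: 3 servers


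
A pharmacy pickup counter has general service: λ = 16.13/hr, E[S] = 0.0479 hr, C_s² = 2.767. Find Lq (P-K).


ρ = λ·E[S] = 16.13·0.0479 = 0.7726
Lq = ρ²(1+C_s²)/(2(1−ρ)) = 0.5970·(1+2.767)/(2·0.2274)
= 0.5970·3.7670/0.4547 = 4.94500

Final: 4.94500


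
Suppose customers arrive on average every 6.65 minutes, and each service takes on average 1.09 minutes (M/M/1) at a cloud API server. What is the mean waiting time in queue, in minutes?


λ = 60/6.65 = 9.0226 /hr
μ = 60/1.09 = 55.0459 /hr
ρ = λ/μ = 9.0226/55.0459 = 0.1639
Wq = ρ/(μ−λ) = 0.1639/(55.0459−9.0226) = 0.003561 hr
In minutes: 0.003561·60 = 0.2137 min

Final: 0.2137 min


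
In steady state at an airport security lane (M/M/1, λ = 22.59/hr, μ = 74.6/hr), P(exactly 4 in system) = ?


ρ = 22.59/74.6 = 0.3028
P_n = (1−ρ)·ρ^n = (1 − 0.3028)·0.3028^4 = 0.6972·0.008408 = 0.005862

Final: 0.005862


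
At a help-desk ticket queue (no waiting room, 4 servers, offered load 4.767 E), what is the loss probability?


B(c,a) = (a^c/c!) / Σ_{k=0}^{c} a^k/k!
a^4/4! = 21.516388
Σ terms (k=0..4): 1.00000 + 4.76700 + 11.36214 + 18.05445 + 21.51639 = 56.699980
B = 21.516388/56.699980 = 0.379478

Final: 0.379478


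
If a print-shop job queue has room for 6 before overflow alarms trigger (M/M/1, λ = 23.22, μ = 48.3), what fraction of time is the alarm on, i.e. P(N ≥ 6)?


ρ = 23.22/48.3 = 0.4807
P(N ≥ n) = ρ^n = 0.4807^6 = 0.012345

Final: 0.012345


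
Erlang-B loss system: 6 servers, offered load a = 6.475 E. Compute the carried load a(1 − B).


B(6,6.475) = 0.297436 (Erlang-B)
Carried load = a(1 − B) = 6.475·(1 − 0.297436) = 6.475·0.702564 = 4.5491 E

Final: 4.5491 Erlangs


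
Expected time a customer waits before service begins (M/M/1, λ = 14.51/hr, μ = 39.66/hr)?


ρ = 14.51/39.66 = 0.3659
Wq = ρ/(μ−λ) = 0.3659/(39.66 − 14.51) = 0.3659/25.15 = 0.01455 hr

Final: 0.01455 hr


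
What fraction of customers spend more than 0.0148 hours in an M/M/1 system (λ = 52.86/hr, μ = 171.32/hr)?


W ~ Exponential(μ−λ) for M/M/1.
μ − λ = 171.32 − 52.86 = 118.4600
P(W > t) = e^{−(μ−λ)t} = e^{−1.7532} = 0.173217

Final: 0.173217


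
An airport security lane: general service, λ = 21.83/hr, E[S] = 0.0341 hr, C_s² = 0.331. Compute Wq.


ρ = λ·E[S] = 21.83·0.0341 = 0.7444
E[S²] = E[S]²(1+C_s²) = 0.0341²·(1+0.331) = 0.001548
Wq = λ·E[S²]/(2(1−ρ)) = 21.83·0.001548/(2·0.2556) = 0.06609 hr

Final: 0.06609 hr


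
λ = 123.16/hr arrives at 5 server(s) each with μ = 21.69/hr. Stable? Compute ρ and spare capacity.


Total capacity cμ = 5·21.69 = 108.45/hr
ρ = λ/(cμ) = 123.16/108.45 = 1.1356
Stable ⇔ ρ < 1: NO
Spare capacity = cμ − λ = 108.45 − 123.16 = -14.71/hr

Final: ρ = 1.1356; unstable; margin = -14.71/hr


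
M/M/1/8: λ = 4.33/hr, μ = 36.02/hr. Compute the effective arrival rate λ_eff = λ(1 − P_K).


ρ = 0.1202; P_K = (1−ρ)ρ^8/(1−ρ^9) = 0.00000003836
λ_eff = λ(1 − P_K) = 4.33·(1 − 0.00000003836) = 4.33·1.000000 = 4.3300 /hr

Final: 4.3300 /hr


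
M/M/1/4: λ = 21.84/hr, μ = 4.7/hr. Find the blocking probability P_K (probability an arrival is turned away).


ρ = λ/μ = 21.84/4.7 = 4.6468
P_K = (1−ρ)ρ^K/(1−ρ^(K+1)) = (-3.6468·466.250279)/(1 − 2166.575763)
= -1700.325484/-2165.575763 = 0.785161

Final: 0.785161


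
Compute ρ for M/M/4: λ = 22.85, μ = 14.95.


ρ = λ/(cμ) = 22.85/(4·14.95) = 22.85/59.80 = 0.3821

Final: 0.3821


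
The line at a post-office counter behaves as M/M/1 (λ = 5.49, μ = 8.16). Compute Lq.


ρ = 5.49/8.16 = 0.6728
Lq = ρ²/(1−ρ) = 0.4527/0.3272 = 1.3834

Final: 1.3834


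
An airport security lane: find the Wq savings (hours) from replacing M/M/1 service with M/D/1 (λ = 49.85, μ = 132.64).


ρ = 49.85/132.64 = 0.3758
Wq(M/M/1) = ρ/(μ−λ) = 0.3758/82.79 = 0.004540 hr
Wq(M/D/1) = ρ/(2(μ−λ)) = 0.002270 hr
Savings = 0.004540 − 0.002270 = 0.002270 hr

Final: 0.002270 hr


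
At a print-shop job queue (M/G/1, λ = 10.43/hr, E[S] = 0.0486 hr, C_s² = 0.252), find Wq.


ρ = λ·E[S] = 10.43·0.0486 = 0.5069
E[S²] = E[S]²(1+C_s²) = 0.0486²·(1+0.252) = 0.002957
Wq = λ·E[S²]/(2(1−ρ)) = 10.43·0.002957/(2·0.4931) = 0.03127 hr

Final: 0.03127 hr


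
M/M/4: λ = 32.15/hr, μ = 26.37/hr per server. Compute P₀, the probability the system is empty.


a = λ/μ = 32.15/26.37 = 1.2192; ρ = a/c = 0.3048
Σ_{k=0}^{3} a^k/k! (terms k=0..3) = 1.00000 + 1.21919 + 0.74321 + 0.30204 = 3.26444
Tail: a^4/(4!(1−ρ)) = 2.20945/(24·0.6952) = 0.13242
P₀ = 1/(3.26444 + 0.13242) = 1/3.39686 = 0.294390

Final: 0.294390


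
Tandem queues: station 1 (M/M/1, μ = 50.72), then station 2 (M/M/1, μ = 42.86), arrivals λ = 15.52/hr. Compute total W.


Each node sees arrival rate λ = 15.52/hr (tandem ⇒ throughput preserved).
W₁ = 1/(μ₁−λ) = 1/(50.72−15.52) = 0.02841 hr
W₂ = 1/(μ₂−λ) = 1/(42.86−15.52) = 0.03658 hr
W_total = W₁ + W₂ = 0.02841 + 0.03658 = 0.06499 hr

Final: 0.06499 hr


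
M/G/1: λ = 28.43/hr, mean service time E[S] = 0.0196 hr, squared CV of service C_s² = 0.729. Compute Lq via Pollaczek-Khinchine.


ρ = λ·E[S] = 28.43·0.0196 = 0.5572
Lq = ρ²(1+C_s²)/(2(1−ρ)) = 0.3105·(1+0.729)/(2·0.4428)
= 0.3105·1.7290/0.8855 = 0.60625

Final: 0.60625


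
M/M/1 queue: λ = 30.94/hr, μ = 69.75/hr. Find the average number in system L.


ρ = λ/μ = 30.94/69.75 = 0.4436
L = ρ/(1−ρ) = 0.4436/(1 − 0.4436) = 0.4436/0.5564 = 0.7972

Final: 0.7972


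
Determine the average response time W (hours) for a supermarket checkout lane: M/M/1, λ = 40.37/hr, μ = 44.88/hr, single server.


W = 1/(μ−λ) = 1/(44.88 − 40.37) = 1/4.51 = 0.2217 hr

Final: 0.2217 hr


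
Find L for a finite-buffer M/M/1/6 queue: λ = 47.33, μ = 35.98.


ρ = 47.33/35.98 = 1.3155
L = ρ[1 − (K+1)ρ^K + Kρ^(K+1)] / [(1−ρ)(1−ρ^(K+1))]
Numerator: 1.3155·(1 − 7·5.181459 + 6·6.815966) = 7.400190
Denominator: (-0.3155)·(-5.815966) = 1.834664
L = 7.400190/1.834664 = 4.0335

Final: 4.0335


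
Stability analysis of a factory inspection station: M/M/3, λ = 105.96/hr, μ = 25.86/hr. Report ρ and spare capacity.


Total capacity cμ = 3·25.86 = 77.58/hr
ρ = λ/(cμ) = 105.96/77.58 = 1.3658
Stable ⇔ ρ < 1: NO
Spare capacity = cμ − λ = 77.58 − 105.96 = -28.38/hr

Final: ρ = 1.3658; unstable; margin = -28.38/hr


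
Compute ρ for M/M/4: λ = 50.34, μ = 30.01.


ρ = λ/(cμ) = 50.34/(4·30.01) = 50.34/120.04 = 0.4194

Final: 0.4194


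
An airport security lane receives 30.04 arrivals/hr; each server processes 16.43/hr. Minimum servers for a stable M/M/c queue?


Stability requires cμ > λ ⇔ c > λ/μ.
λ/μ = 30.04/16.43 = 1.8284
Minimum integer c = ⌊1.8284⌋ + 1 = 2
Check: 2·16.43 = 32.86 > 30.04, while 1·16.43 = 16.43 ≤ 30.04

Final: 2 servers


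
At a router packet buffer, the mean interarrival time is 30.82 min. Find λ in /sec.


λ = 1/(interarrival time) in consistent units.
1 second = 0.0166667 min, so λ = 0.0166667/30.82 = 0.0005408 per second

Final: 0.0005408 /sec


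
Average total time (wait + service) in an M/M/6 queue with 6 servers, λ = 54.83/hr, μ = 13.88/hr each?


a = 3.9503; ρ = 0.6584; P₀ = 0.017656
Lq = P₀·a^c·ρ/(c!(1−ρ)²) = 0.52569
Wq = Lq/λ = 0.52569/54.83 = 0.009588 hr
W = Wq + 1/μ = 0.009588 + 0.07205 = 0.08163 hr

Final: 0.08163 hr


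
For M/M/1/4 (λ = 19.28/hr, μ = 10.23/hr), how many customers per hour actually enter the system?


ρ = 1.8847; P_K = (1−ρ)ρ^4/(1−ρ^5) = 0.490007
λ_eff = λ(1 − P_K) = 19.28·(1 − 0.490007) = 19.28·0.509993 = 9.8327 /hr

Final: 9.8327 /hr


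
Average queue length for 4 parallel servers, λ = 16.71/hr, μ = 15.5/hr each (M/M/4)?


a = λ/μ = 1.0781; ρ = a/4 = 0.2695
P₀ = 0.339553
Lq = P₀·a^c·ρ / (c!·(1−ρ)²) = 0.339553·1.35076·0.2695/(24·0.53361)
= 0.009652

Final: 0.009652


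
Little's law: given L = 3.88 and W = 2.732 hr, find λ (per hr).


λ = L/W = 3.88/2.732 = 1.4202 /hr

Final: 1.4202 /hr


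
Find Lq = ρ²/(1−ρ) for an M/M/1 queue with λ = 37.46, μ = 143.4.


ρ = 37.46/143.4 = 0.2612
Lq = ρ²/(1−ρ) = 0.06824/0.7388 = 0.09237

Final: 0.09237


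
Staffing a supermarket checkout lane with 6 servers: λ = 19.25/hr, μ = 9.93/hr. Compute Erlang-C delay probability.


a = λ/μ = 1.9386; ρ = a/6 = 0.3231
P₀ = 0.143734 (from M/M/c formula)
C(c,a) = [a^c/(c!(1−ρ))]·P₀ = [53.07487/(720·0.6769)]·0.143734
= 0.10890·0.143734 = 0.015653

Final: 0.015653


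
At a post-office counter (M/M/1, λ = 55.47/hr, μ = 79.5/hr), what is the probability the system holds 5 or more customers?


ρ = 55.47/79.5 = 0.6977
P(N ≥ n) = ρ^n = 0.6977^5 = 0.165369

Final: 0.165369


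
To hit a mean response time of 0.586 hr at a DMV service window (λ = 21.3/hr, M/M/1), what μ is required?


W = 1/(μ−λ) ⇒ μ − λ = 1/W = 1/0.586 = 1.7065
μ = λ + 1/W = 21.3 + 1.7065 = 23.0065 per hr

Final: 23.0065 /hr


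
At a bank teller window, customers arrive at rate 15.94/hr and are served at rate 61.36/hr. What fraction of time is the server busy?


ρ = λ/μ = 15.94/61.36 = 0.2598

Final: 0.2598


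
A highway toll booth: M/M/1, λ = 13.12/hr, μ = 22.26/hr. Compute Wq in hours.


ρ = 13.12/22.26 = 0.5894
Wq = ρ/(μ−λ) = 0.5894/(22.26 − 13.12) = 0.5894/9.14 = 0.06449 hr

Final: 0.06449 hr


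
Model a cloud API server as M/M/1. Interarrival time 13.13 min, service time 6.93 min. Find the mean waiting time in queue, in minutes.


λ = 60/13.13 = 4.5697 /hr
μ = 60/6.93 = 8.6580 /hr
ρ = λ/μ = 4.5697/8.6580 = 0.5278
Wq = ρ/(μ−λ) = 0.5278/(8.6580−4.5697) = 0.12910 hr
In minutes: 0.12910·60 = 7.746 min

Final: 7.746 min


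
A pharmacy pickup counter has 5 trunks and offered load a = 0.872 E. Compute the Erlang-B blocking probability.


B(c,a) = (a^c/c!) / Σ_{k=0}^{c} a^k/k!
a^5/5! = 0.004201
Σ terms (k=0..5): 1.00000 + 0.87200 + 0.38019 + 0.11051 + 0.02409 + 0.004201 = 2.390994
B = 0.004201/2.390994 = 0.001757

Final: 0.001757


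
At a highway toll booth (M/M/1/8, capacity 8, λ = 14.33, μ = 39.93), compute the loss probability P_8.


ρ = λ/μ = 14.33/39.93 = 0.3589
P_K = (1−ρ)ρ^K/(1−ρ^(K+1)) = (0.6411·0.0002752)/(1 − 0.00009875)
= 0.0001764/0.999901 = 0.0001764

Final: 0.0001764


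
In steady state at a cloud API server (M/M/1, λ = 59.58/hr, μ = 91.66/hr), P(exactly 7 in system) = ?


ρ = 59.58/91.66 = 0.6500
P_n = (1−ρ)·ρ^n = (1 − 0.6500)·0.6500^7 = 0.3500·0.049028 = 0.017159

Final: 0.017159


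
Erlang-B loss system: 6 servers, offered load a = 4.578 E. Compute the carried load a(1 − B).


B(6,4.578) = 0.160036 (Erlang-B)
Carried load = a(1 − B) = 4.578·(1 − 0.160036) = 4.578·0.839964 = 3.8454 E

Final: 3.8454 Erlangs


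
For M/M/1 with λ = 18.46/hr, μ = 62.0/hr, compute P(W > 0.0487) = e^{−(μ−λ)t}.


W ~ Exponential(μ−λ) for M/M/1.
μ − λ = 62.0 − 18.46 = 43.5400
P(W > t) = e^{−(μ−λ)t} = e^{−2.1204} = 0.119984

Final: 0.119984


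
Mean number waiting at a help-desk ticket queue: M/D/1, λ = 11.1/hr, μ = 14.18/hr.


ρ = 11.1/14.18 = 0.7828
M/D/1: Lq = ρ²/(2(1−ρ)) = 0.6128/(2·0.2172) = 1.41055

Final: 1.41055


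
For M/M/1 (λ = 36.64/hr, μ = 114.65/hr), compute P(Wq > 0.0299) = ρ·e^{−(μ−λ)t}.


ρ = 36.64/114.65 = 0.3196
P(Wq > t) = ρ·e^{−(μ−λ)t} = 0.3196·e^{−2.3325}
= 0.3196·0.097053 = 0.031016

Final: 0.031016


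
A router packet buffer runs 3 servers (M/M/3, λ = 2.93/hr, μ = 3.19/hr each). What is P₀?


a = λ/μ = 2.93/3.19 = 0.9185; ρ = a/c = 0.3062
Σ_{k=0}^{2} a^k/k! (terms k=0..2) = 1.00000 + 0.91850 + 0.42182 = 2.34031
Tail: a^3/(3!(1−ρ)) = 0.77487/(6·0.6938) = 0.18613
P₀ = 1/(2.34031 + 0.18613) = 1/2.52645 = 0.395813

Final: 0.395813


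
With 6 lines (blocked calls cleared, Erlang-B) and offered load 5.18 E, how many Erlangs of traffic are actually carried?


B(6,5.18) = 0.205337 (Erlang-B)
Carried load = a(1 − B) = 5.18·(1 − 0.205337) = 5.18·0.794663 = 4.1164 E

Final: 4.1164 Erlangs


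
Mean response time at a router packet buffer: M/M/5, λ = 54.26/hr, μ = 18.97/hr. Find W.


a = 2.8603; ρ = 0.5721; P₀ = 0.054442
Lq = P₀·a^c·ρ/(c!(1−ρ)²) = 0.27133
Wq = Lq/λ = 0.27133/54.26 = 0.005000 hr
W = Wq + 1/μ = 0.005000 + 0.05271 = 0.05772 hr

Final: 0.05772 hr


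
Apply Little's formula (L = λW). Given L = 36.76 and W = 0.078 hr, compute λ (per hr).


λ = L/W = 36.76/0.078 = 471.2821 /hr

Final: 471.2821 /hr


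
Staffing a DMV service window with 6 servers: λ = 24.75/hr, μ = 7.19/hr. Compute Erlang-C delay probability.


a = λ/μ = 3.4423; ρ = a/6 = 0.5737
P₀ = 0.030804 (from M/M/c formula)
C(c,a) = [a^c/(c!(1−ρ))]·P₀ = [1663.71096/(720·0.4263)]·0.030804
= 5.42056·0.030804 = 0.166974

Final: 0.166974


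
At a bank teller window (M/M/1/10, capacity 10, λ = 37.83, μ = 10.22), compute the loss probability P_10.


ρ = λ/μ = 37.83/10.22 = 3.7016
P_K = (1−ρ)ρ^K/(1−ρ^(K+1)) = (-2.7016·482896.941723)/(1 − 1787474.687415)
= -1304577.745692/-1787473.687415 = 0.729844

Final: 0.729844


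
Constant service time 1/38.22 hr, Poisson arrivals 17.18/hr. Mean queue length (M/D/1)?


ρ = 17.18/38.22 = 0.4495
M/D/1: Lq = ρ²/(2(1−ρ)) = 0.2021/(2·0.5505) = 0.18352

Final: 0.18352


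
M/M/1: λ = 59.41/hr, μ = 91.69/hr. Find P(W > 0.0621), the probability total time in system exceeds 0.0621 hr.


W ~ Exponential(μ−λ) for M/M/1.
μ − λ = 91.69 − 59.41 = 32.2800
P(W > t) = e^{−(μ−λ)t} = e^{−2.0046} = 0.134716

Final: 0.134716


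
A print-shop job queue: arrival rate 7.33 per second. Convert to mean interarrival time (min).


Mean interarrival time = 1/λ = 1/7.33 second = 0.13643 second
In minutes: 0.13643 × 0.0166667 = 0.002274 min

Final: 0.002274 min


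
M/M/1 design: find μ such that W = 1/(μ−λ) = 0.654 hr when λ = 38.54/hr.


W = 1/(μ−λ) ⇒ μ − λ = 1/W = 1/0.654 = 1.5291
μ = λ + 1/W = 38.54 + 1.5291 = 40.0691 per hr

Final: 40.0691 /hr


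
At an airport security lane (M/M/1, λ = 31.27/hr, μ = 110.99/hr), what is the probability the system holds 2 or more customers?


ρ = 31.27/110.99 = 0.2817
P(N ≥ n) = ρ^n = 0.2817^2 = 0.079376

Final: 0.079376


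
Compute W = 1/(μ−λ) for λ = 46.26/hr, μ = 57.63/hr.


W = 1/(μ−λ) = 1/(57.63 − 46.26) = 1/11.37 = 0.08795 hr

Final: 0.08795 hr


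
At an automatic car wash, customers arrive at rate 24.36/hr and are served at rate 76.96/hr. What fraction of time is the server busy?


ρ = λ/μ = 24.36/76.96 = 0.3165

Final: 0.3165


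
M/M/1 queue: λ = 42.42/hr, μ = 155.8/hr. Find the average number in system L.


ρ = λ/μ = 42.42/155.8 = 0.2723
L = ρ/(1−ρ) = 0.2723/(1 − 0.2723) = 0.2723/0.7277 = 0.3741

Final: 0.3741


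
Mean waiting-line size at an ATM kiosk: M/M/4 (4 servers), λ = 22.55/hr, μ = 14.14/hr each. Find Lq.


a = λ/μ = 1.5948; ρ = a/4 = 0.3987
P₀ = 0.200376
Lq = P₀·a^c·ρ / (c!·(1−ρ)²) = 0.200376·6.46828·0.3987/(24·0.36157)
= 0.05955

Final: 0.05955


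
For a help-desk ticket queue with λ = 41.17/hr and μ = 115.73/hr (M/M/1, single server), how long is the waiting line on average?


ρ = 41.17/115.73 = 0.3557
Lq = ρ²/(1−ρ) = 0.1266/0.6443 = 0.1964

Final: 0.1964


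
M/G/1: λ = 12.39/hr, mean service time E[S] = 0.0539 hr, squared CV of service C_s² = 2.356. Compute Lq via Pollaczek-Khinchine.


ρ = λ·E[S] = 12.39·0.0539 = 0.6678
Lq = ρ²(1+C_s²)/(2(1−ρ)) = 0.4460·(1+2.356)/(2·0.3322)
= 0.4460·3.3560/0.6644 = 2.25289

Final: 2.25289


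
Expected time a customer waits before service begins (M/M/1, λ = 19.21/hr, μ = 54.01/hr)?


ρ = 19.21/54.01 = 0.3557
Wq = ρ/(μ−λ) = 0.3557/(54.01 − 19.21) = 0.3557/34.80 = 0.01022 hr

Final: 0.01022 hr


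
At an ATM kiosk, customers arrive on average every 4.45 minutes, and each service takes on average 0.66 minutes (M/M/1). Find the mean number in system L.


λ = 60/4.45 = 13.4831 /hr
μ = 60/0.66 = 90.9091 /hr
ρ = λ/μ = 13.4831/90.9091 = 0.1483
L = ρ/(1−ρ) = 0.1483/0.8517 = 0.1741

Final: 0.1741


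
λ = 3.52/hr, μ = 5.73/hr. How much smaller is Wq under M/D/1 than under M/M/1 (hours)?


ρ = 3.52/5.73 = 0.6143
Wq(M/M/1) = ρ/(μ−λ) = 0.6143/2.21 = 0.27797 hr
Wq(M/D/1) = ρ/(2(μ−λ)) = 0.13898 hr
Savings = 0.27797 − 0.13898 = 0.13898 hr

Final: 0.13898 hr


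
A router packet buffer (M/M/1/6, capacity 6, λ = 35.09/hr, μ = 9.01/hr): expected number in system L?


ρ = 35.09/9.01 = 3.8946
L = ρ[1 − (K+1)ρ^K + Kρ^(K+1)] / [(1−ρ)(1−ρ^(K+1))]
Numerator: 3.8946·(1 − 7·3489.405678 + 6·13589.705354) = 222431.624701
Denominator: (-2.8946)·(-13588.705354) = 39333.344687
L = 222431.624701/39333.344687 = 5.6550

Final: 5.6550


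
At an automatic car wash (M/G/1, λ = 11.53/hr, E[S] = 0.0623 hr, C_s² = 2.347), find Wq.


ρ = λ·E[S] = 11.53·0.0623 = 0.7183
E[S²] = E[S]²(1+C_s²) = 0.0623²·(1+2.347) = 0.012991
Wq = λ·E[S²]/(2(1−ρ)) = 11.53·0.012991/(2·0.2817) = 0.26587 hr

Final: 0.26587 hr


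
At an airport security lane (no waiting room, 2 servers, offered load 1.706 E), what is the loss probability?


B(c,a) = (a^c/c!) / Σ_{k=0}^{c} a^k/k!
a^2/2! = 1.455218
Σ terms (k=0..2): 1.00000 + 1.70600 + 1.45522 = 4.161218
B = 1.455218/4.161218 = 0.349710

Final: 0.349710


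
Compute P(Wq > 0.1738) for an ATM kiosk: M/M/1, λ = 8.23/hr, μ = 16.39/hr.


ρ = 8.23/16.39 = 0.5021
P(Wq > t) = ρ·e^{−(μ−λ)t} = 0.5021·e^{−1.4182}
= 0.5021·0.242148 = 0.121591

Final: 0.121591


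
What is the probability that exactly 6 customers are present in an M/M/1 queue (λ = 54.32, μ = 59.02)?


ρ = 54.32/59.02 = 0.9204
P_n = (1−ρ)·ρ^n = (1 − 0.9204)·0.9204^6 = 0.07963·0.607804 = 0.048402

Final: 0.048402


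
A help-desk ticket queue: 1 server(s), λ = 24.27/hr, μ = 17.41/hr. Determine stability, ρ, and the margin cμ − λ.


Total capacity cμ = 1·17.41 = 17.41/hr
ρ = λ/(cμ) = 24.27/17.41 = 1.3940
Stable ⇔ ρ < 1: NO
Spare capacity = cμ − λ = 17.41 − 24.27 = -6.86/hr

Final: ρ = 1.3940; unstable; margin = -6.86/hr


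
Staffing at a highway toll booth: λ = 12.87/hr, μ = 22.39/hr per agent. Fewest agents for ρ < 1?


Stability requires cμ > λ ⇔ c > λ/μ.
λ/μ = 12.87/22.39 = 0.5748
Minimum integer c = ⌊0.5748⌋ + 1 = 1
Check: 1·22.39 = 22.39 > 12.87, while 0·22.39 = 0.00 ≤ 12.87

Final: 1 servers


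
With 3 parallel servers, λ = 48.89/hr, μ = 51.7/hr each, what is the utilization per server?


ρ = λ/(cμ) = 48.89/(3·51.7) = 48.89/155.10 = 0.3152

Final: 0.3152


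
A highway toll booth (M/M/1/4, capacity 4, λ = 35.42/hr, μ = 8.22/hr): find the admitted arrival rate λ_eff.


ρ = 4.3090; P_K = (1−ρ)ρ^4/(1−ρ^5) = 0.768445
λ_eff = λ(1 − P_K) = 35.42·(1 − 0.768445) = 35.42·0.231555 = 8.2017 /hr

Final: 8.2017 /hr


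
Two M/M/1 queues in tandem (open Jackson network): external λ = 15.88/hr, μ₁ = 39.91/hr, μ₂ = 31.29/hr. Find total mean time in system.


Each node sees arrival rate λ = 15.88/hr (tandem ⇒ throughput preserved).
W₁ = 1/(μ₁−λ) = 1/(39.91−15.88) = 0.04161 hr
W₂ = 1/(μ₂−λ) = 1/(31.29−15.88) = 0.06489 hr
W_total = W₁ + W₂ = 0.04161 + 0.06489 = 0.10651 hr

Final: 0.10651 hr


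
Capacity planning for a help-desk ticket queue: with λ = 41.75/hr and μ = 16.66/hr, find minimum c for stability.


Stability requires cμ > λ ⇔ c > λ/μ.
λ/μ = 41.75/16.66 = 2.5060
Minimum integer c = ⌊2.5060⌋ + 1 = 3
Check: 3·16.66 = 49.98 > 41.75, while 2·16.66 = 33.32 ≤ 41.75

Final: 3 servers


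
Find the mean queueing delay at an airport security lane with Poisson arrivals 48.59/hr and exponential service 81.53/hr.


ρ = 48.59/81.53 = 0.5960
Wq = ρ/(μ−λ) = 0.5960/(81.53 − 48.59) = 0.5960/32.94 = 0.01809 hr

Final: 0.01809 hr


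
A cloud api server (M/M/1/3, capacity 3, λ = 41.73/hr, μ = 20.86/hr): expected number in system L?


ρ = 41.73/20.86 = 2.0005
L = ρ[1 − (K+1)ρ^K + Kρ^(K+1)] / [(1−ρ)(1−ρ^(K+1))]
Numerator: 2.0005·(1 − 4·8.005754 + 3·16.015346) = 34.054204
Denominator: (-1.0005)·(-15.015346) = 15.022544
L = 34.054204/15.022544 = 2.2669

Final: 2.2669


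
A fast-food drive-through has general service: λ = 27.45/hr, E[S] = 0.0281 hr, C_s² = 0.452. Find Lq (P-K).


ρ = λ·E[S] = 27.45·0.0281 = 0.7713
Lq = ρ²(1+C_s²)/(2(1−ρ)) = 0.5950·(1+0.452)/(2·0.2287)
= 0.5950·1.4520/0.4573 = 1.88909

Final: 1.88909


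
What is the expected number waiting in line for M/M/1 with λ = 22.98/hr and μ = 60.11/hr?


ρ = 22.98/60.11 = 0.3823
Lq = ρ²/(1−ρ) = 0.1462/0.6177 = 0.2366

Final: 0.2366


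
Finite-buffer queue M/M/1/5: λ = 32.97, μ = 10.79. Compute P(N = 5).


ρ = λ/μ = 32.97/10.79 = 3.0556
P_K = (1−ρ)ρ^K/(1−ρ^(K+1)) = (-2.0556·266.371350)/(1 − 813.926174)
= -547.554824/-812.926174 = 0.673560

Final: 0.673560


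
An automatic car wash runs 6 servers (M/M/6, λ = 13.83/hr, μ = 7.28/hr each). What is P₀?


a = λ/μ = 13.83/7.28 = 1.8997; ρ = a/c = 0.3166
Σ_{k=0}^{5} a^k/k! (terms k=0..5) = 1.00000 + 1.89973 + 1.80448 + 1.14267 + 0.54269 + 0.20619 = 6.59576
Tail: a^6/(6!(1−ρ)) = 47.00508/(720·0.6834) = 0.09553
P₀ = 1/(6.59576 + 0.09553) = 1/6.69129 = 0.149448

Final: 0.149448


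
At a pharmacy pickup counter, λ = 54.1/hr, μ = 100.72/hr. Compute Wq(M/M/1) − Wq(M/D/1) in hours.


ρ = 54.1/100.72 = 0.5371
Wq(M/M/1) = ρ/(μ−λ) = 0.5371/46.62 = 0.01152 hr
Wq(M/D/1) = ρ/(2(μ−λ)) = 0.005761 hr
Savings = 0.01152 − 0.005761 = 0.005761 hr

Final: 0.005761 hr
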